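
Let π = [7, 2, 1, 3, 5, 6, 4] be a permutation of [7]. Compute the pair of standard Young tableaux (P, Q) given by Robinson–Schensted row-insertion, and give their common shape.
P = [1, 3, 4, 6] / [2, 5] / [7];  Q = [1, 4, 5, 6] / [2, 7] / [3];  common shape = (4, 2, 1)

Row-insert the values π_1, π_2, … into P one at a time, bumping the leftmost entry strictly greater than the inserted value down to the next row. The recording tableau Q records, in position (i, j), the step at which that cell was added to P.
  Insert 7 (step 1): P = [7];  Q = [1]
  Insert 2 (step 2): P = [2] / [7];  Q = [1] / [2]
  Insert 1 (step 3): P = [1] / [2] / [7];  Q = [1] / [2] / [3]
  Insert 3 (step 4): P = [1, 3] / [2] / [7];  Q = [1, 4] / [2] / [3]
  Insert 5 (step 5): P = [1, 3, 5] / [2] / [7];  Q = [1, 4, 5] / [2] / [3]
  Insert 6 (step 6): P = [1, 3, 5, 6] / [2] / [7];  Q = [1, 4, 5, 6] / [2] / [3]
  Insert 4 (step 7): P = [1, 3, 4, 6] / [2, 5] / [7];  Q = [1, 4, 5, 6] / [2, 7] / [3]
Final shape: (4, 2, 1).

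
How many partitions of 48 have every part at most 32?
p(48, parts ≤ 32) = 146589

Use the recurrence p(n, m) = p(n, m−1) + p(n−m, m): either the largest part is < m (count p(n, m−1)) or the largest part is exactly m (remove one copy of m, count p(n−m, m)). With p(0, ·) = 1 this gives p(48, parts ≤ 32) = 146589. (By conjugating Young diagrams, this also counts partitions of 48 into at most 32 parts.)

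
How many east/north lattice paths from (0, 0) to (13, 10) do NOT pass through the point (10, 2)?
Number of paths = 1133176

Total paths from (0, 0) to (13, 10): C(23, 13) = 1144066. Paths through (10, 2): (paths (0, 0) → (10, 2)) × (paths (10, 2) → (13, 10)) = C(12, 10) · C(11, 3) = 66 · 165 = 10890. Avoidance count = 1144066 − 10890 = 1133176.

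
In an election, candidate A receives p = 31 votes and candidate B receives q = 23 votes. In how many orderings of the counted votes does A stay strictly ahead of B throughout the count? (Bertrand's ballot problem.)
Strict-lead orderings = 160878516023680

Total orderings of the 54 votes with 31 for A: C(54, 31) = 1085929983159840. By the Bertrand ballot formula (Cycle Lemma / reflection principle), the number of orderings in which A is strictly ahead of B throughout is (p − q)/(p + q) · C(p + q, p) = (31 − 23)/(31 + 23) · 1085929983159840 = 160878516023680.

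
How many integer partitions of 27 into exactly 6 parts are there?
p(27, 6 parts) = 331

Partitions of n into exactly k parts are in bijection with partitions of n − k into at most k parts (subtract 1 from each part). So p(27, exactly 6) = p(21, parts ≤ 6). Computing via the recurrence p(m, j) = p(m, j−1) + p(m−j, j) gives 331.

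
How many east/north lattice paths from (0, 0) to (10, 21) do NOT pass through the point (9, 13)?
Number of paths = 39875385

Total paths from (0, 0) to (10, 21): C(31, 10) = 44352165. Paths through (9, 13): (paths (0, 0) → (9, 13)) × (paths (9, 13) → (10, 21)) = C(22, 9) · C(9, 1) = 497420 · 9 = 4476780. Avoidance count = 44352165 − 4476780 = 39875385.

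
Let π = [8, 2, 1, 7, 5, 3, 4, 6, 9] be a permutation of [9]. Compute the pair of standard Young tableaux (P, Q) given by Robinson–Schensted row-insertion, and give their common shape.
P = [1, 3, 4, 6, 9] / [2, 5] / [7] / [8];  Q = [1, 4, 7, 8, 9] / [2, 5] / [3] / [6];  common shape = (5, 2, 1, 1)

Row-insert the values π_1, π_2, … into P one at a time, bumping the leftmost entry strictly greater than the inserted value down to the next row. The recording tableau Q records, in position (i, j), the step at which that cell was added to P.
  Insert 8 (step 1): P = [8];  Q = [1]
  Insert 2 (step 2): P = [2] / [8];  Q = [1] / [2]
  Insert 1 (step 3): P = [1] / [2] / [8];  Q = [1] / [2] / [3]
  Insert 7 (step 4): P = [1, 7] / [2] / [8];  Q = [1, 4] / [2] / [3]
  Insert 5 (step 5): P = [1, 5] / [2, 7] / [8];  Q = [1, 4] / [2, 5] / [3]
  Insert 3 (step 6): P = [1, 3] / [2, 5] / [7] / [8];  Q = [1, 4] / [2, 5] / [3] / [6]
  Insert 4 (step 7): P = [1, 3, 4] / [2, 5] / [7] / [8];  Q = [1, 4, 7] / [2, 5] / [3] / [6]
  Insert 6 (step 8): P = [1, 3, 4, 6] / [2, 5] / [7] / [8];  Q = [1, 4, 7, 8] / [2, 5] / [3] / [6]
  Insert 9 (step 9): P = [1, 3, 4, 6, 9] / [2, 5] / [7] / [8];  Q = [1, 4, 7, 8, 9] / [2, 5] / [3] / [6]
Final shape: (5, 2, 1, 1).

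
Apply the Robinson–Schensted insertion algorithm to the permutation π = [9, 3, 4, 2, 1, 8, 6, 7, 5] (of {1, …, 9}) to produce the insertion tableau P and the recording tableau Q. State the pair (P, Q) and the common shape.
P = [1, 4, 5, 7] / [2, 6] / [3, 8] / [9];  Q = [1, 3, 6, 8] / [2, 7] / [4, 9] / [5];  common shape = (4, 2, 2, 1)

Row-insert the values π_1, π_2, … into P one at a time, bumping the leftmost entry strictly greater than the inserted value down to the next row. The recording tableau Q records, in position (i, j), the step at which that cell was added to P.
  Insert 9 (step 1): P = [9];  Q = [1]
  Insert 3 (step 2): P = [3] / [9];  Q = [1] / [2]
  Insert 4 (step 3): P = [3, 4] / [9];  Q = [1, 3] / [2]
  Insert 2 (step 4): P = [2, 4] / [3] / [9];  Q = [1, 3] / [2] / [4]
  Insert 1 (step 5): P = [1, 4] / [2] / [3] / [9];  Q = [1, 3] / [2] / [4] / [5]
  Insert 8 (step 6): P = [1, 4, 8] / [2] / [3] / [9];  Q = [1, 3, 6] / [2] / [4] / [5]
  Insert 6 (step 7): P = [1, 4, 6] / [2, 8] / [3] / [9];  Q = [1, 3, 6] / [2, 7] / [4] / [5]
  Insert 7 (step 8): P = [1, 4, 6, 7] / [2, 8] / [3] / [9];  Q = [1, 3, 6, 8] / [2, 7] / [4] / [5]
  Insert 5 (step 9): P = [1, 4, 5, 7] / [2, 6] / [3, 8] / [9];  Q = [1, 3, 6, 8] / [2, 7] / [4, 9] / [5]
Final shape: (4, 2, 2, 1).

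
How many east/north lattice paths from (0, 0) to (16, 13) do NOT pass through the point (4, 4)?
Number of paths = 47288815

Total paths from (0, 0) to (16, 13): C(29, 16) = 67863915. Paths through (4, 4): (paths (0, 0) → (4, 4)) × (paths (4, 4) → (16, 13)) = C(8, 4) · C(21, 12) = 70 · 293930 = 20575100. Avoidance count = 67863915 − 20575100 = 47288815.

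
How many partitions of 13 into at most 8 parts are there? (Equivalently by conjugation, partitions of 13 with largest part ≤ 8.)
p(13, parts ≤ 8) = 89

Partitions of 13 with all parts ≤ 8: 8+5, 8+4+1, 8+3+2, 8+3+1+1, 8+2+2+1, 8+2+1+1+1, 8+1+1+1+1+1, 7+6, 7+5+1, 7+4+2, 7+4+1+1, 7+3+3, 7+3+2+1, 7+3+1+1+1, 7+2+2+2, 7+2+2+1+1, 7+2+1+1+1+1, 7+1+1+1+1+1+1, 6+6+1, 6+5+2, 6+5+1+1, 6+4+3, 6+4+2+1, 6+4+1+1+1, 6+3+3+1, 6+3+2+2, 6+3+2+1+1, 6+3+1+1+1+1, 6+2+2+2+1, 6+2+2+1+1+1, … (89 total). Count = 89.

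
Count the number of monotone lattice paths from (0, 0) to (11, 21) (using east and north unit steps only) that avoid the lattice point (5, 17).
Number of paths = 123494340

Total paths from (0, 0) to (11, 21): C(32, 11) = 129024480. Paths through (5, 17): (paths (0, 0) → (5, 17)) × (paths (5, 17) → (11, 21)) = C(22, 5) · C(10, 6) = 26334 · 210 = 5530140. Avoidance count = 129024480 − 5530140 = 123494340.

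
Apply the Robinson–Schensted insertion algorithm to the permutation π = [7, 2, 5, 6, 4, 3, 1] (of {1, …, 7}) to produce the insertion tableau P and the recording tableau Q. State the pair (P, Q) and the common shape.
P = [1, 3, 6] / [2] / [4] / [5] / [7];  Q = [1, 3, 4] / [2] / [5] / [6] / [7];  common shape = (3, 1, 1, 1, 1)

Row-insert the values π_1, π_2, … into P one at a time, bumping the leftmost entry strictly greater than the inserted value down to the next row. The recording tableau Q records, in position (i, j), the step at which that cell was added to P.
  Insert 7 (step 1): P = [7];  Q = [1]
  Insert 2 (step 2): P = [2] / [7];  Q = [1] / [2]
  Insert 5 (step 3): P = [2, 5] / [7];  Q = [1, 3] / [2]
  Insert 6 (step 4): P = [2, 5, 6] / [7];  Q = [1, 3, 4] / [2]
  Insert 4 (step 5): P = [2, 4, 6] / [5] / [7];  Q = [1, 3, 4] / [2] / [5]
  Insert 3 (step 6): P = [2, 3, 6] / [4] / [5] / [7];  Q = [1, 3, 4] / [2] / [5] / [6]
  Insert 1 (step 7): P = [1, 3, 6] / [2] / [4] / [5] / [7];  Q = [1, 3, 4] / [2] / [5] / [6] / [7]
Final shape: (3, 1, 1, 1, 1).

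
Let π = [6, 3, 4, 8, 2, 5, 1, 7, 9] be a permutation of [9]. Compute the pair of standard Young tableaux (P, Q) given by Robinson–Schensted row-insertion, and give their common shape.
P = [1, 4, 5, 7, 9] / [2, 8] / [3] / [6];  Q = [1, 3, 4, 8, 9] / [2, 6] / [5] / [7];  common shape = (5, 2, 1, 1)

Row-insert the values π_1, π_2, … into P one at a time, bumping the leftmost entry strictly greater than the inserted value down to the next row. The recording tableau Q records, in position (i, j), the step at which that cell was added to P.
  Insert 6 (step 1): P = [6];  Q = [1]
  Insert 3 (step 2): P = [3] / [6];  Q = [1] / [2]
  Insert 4 (step 3): P = [3, 4] / [6];  Q = [1, 3] / [2]
  Insert 8 (step 4): P = [3, 4, 8] / [6];  Q = [1, 3, 4] / [2]
  Insert 2 (step 5): P = [2, 4, 8] / [3] / [6];  Q = [1, 3, 4] / [2] / [5]
  Insert 5 (step 6): P = [2, 4, 5] / [3, 8] / [6];  Q = [1, 3, 4] / [2, 6] / [5]
  Insert 1 (step 7): P = [1, 4, 5] / [2, 8] / [3] / [6];  Q = [1, 3, 4] / [2, 6] / [5] / [7]
  Insert 7 (step 8): P = [1, 4, 5, 7] / [2, 8] / [3] / [6];  Q = [1, 3, 4, 8] / [2, 6] / [5] / [7]
  Insert 9 (step 9): P = [1, 4, 5, 7, 9] / [2, 8] / [3] / [6];  Q = [1, 3, 4, 8, 9] / [2, 6] / [5] / [7]
Final shape: (5, 2, 1, 1).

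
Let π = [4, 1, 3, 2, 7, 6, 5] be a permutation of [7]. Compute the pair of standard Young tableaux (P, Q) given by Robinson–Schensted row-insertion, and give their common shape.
P = [1, 2, 5] / [3, 6] / [4, 7];  Q = [1, 3, 5] / [2, 6] / [4, 7];  common shape = (3, 2, 2)

Row-insert the values π_1, π_2, … into P one at a time, bumping the leftmost entry strictly greater than the inserted value down to the next row. The recording tableau Q records, in position (i, j), the step at which that cell was added to P.
  Insert 4 (step 1): P = [4];  Q = [1]
  Insert 1 (step 2): P = [1] / [4];  Q = [1] / [2]
  Insert 3 (step 3): P = [1, 3] / [4];  Q = [1, 3] / [2]
  Insert 2 (step 4): P = [1, 2] / [3] / [4];  Q = [1, 3] / [2] / [4]
  Insert 7 (step 5): P = [1, 2, 7] / [3] / [4];  Q = [1, 3, 5] / [2] / [4]
  Insert 6 (step 6): P = [1, 2, 6] / [3, 7] / [4];  Q = [1, 3, 5] / [2, 6] / [4]
  Insert 5 (step 7): P = [1, 2, 5] / [3, 6] / [4, 7];  Q = [1, 3, 5] / [2, 6] / [4, 7]
Final shape: (3, 2, 2).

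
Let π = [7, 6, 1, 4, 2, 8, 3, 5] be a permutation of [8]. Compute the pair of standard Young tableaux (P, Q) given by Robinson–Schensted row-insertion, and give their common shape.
P = [1, 2, 3, 5] / [4, 8] / [6] / [7];  Q = [1, 4, 6, 8] / [2, 7] / [3] / [5];  common shape = (4, 2, 1, 1)

Row-insert the values π_1, π_2, … into P one at a time, bumping the leftmost entry strictly greater than the inserted value down to the next row. The recording tableau Q records, in position (i, j), the step at which that cell was added to P.
  Insert 7 (step 1): P = [7];  Q = [1]
  Insert 6 (step 2): P = [6] / [7];  Q = [1] / [2]
  Insert 1 (step 3): P = [1] / [6] / [7];  Q = [1] / [2] / [3]
  Insert 4 (step 4): P = [1, 4] / [6] / [7];  Q = [1, 4] / [2] / [3]
  Insert 2 (step 5): P = [1, 2] / [4] / [6] / [7];  Q = [1, 4] / [2] / [3] / [5]
  Insert 8 (step 6): P = [1, 2, 8] / [4] / [6] / [7];  Q = [1, 4, 6] / [2] / [3] / [5]
  Insert 3 (step 7): P = [1, 2, 3] / [4, 8] / [6] / [7];  Q = [1, 4, 6] / [2, 7] / [3] / [5]
  Insert 5 (step 8): P = [1, 2, 3, 5] / [4, 8] / [6] / [7];  Q = [1, 4, 6, 8] / [2, 7] / [3] / [5]
Final shape: (4, 2, 1, 1).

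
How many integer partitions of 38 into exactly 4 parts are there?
p(38, 4 parts) = 411

Partitions of n into exactly k parts are in bijection with partitions of n − k into at most k parts (subtract 1 from each part). So p(38, exactly 4) = p(34, parts ≤ 4). Computing via the recurrence p(m, j) = p(m, j−1) + p(m−j, j) gives 411.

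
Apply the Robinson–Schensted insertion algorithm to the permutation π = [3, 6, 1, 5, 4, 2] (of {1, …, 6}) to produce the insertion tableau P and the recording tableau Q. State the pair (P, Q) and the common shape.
P = [1, 2] / [3, 4] / [5] / [6];  Q = [1, 2] / [3, 4] / [5] / [6];  common shape = (2, 2, 1, 1)

Row-insert the values π_1, π_2, … into P one at a time, bumping the leftmost entry strictly greater than the inserted value down to the next row. The recording tableau Q records, in position (i, j), the step at which that cell was added to P.
  Insert 3 (step 1): P = [3];  Q = [1]
  Insert 6 (step 2): P = [3, 6];  Q = [1, 2]
  Insert 1 (step 3): P = [1, 6] / [3];  Q = [1, 2] / [3]
  Insert 5 (step 4): P = [1, 5] / [3, 6];  Q = [1, 2] / [3, 4]
  Insert 4 (step 5): P = [1, 4] / [3, 5] / [6];  Q = [1, 2] / [3, 4] / [5]
  Insert 2 (step 6): P = [1, 2] / [3, 4] / [5] / [6];  Q = [1, 2] / [3, 4] / [5] / [6]
Final shape: (2, 2, 1, 1).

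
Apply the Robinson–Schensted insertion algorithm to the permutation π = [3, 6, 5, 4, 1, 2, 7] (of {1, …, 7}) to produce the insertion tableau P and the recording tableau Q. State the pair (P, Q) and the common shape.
P = [1, 2, 7] / [3, 4] / [5] / [6];  Q = [1, 2, 7] / [3, 6] / [4] / [5];  common shape = (3, 2, 1, 1)

Row-insert the values π_1, π_2, … into P one at a time, bumping the leftmost entry strictly greater than the inserted value down to the next row. The recording tableau Q records, in position (i, j), the step at which that cell was added to P.
  Insert 3 (step 1): P = [3];  Q = [1]
  Insert 6 (step 2): P = [3, 6];  Q = [1, 2]
  Insert 5 (step 3): P = [3, 5] / [6];  Q = [1, 2] / [3]
  Insert 4 (step 4): P = [3, 4] / [5] / [6];  Q = [1, 2] / [3] / [4]
  Insert 1 (step 5): P = [1, 4] / [3] / [5] / [6];  Q = [1, 2] / [3] / [4] / [5]
  Insert 2 (step 6): P = [1, 2] / [3, 4] / [5] / [6];  Q = [1, 2] / [3, 6] / [4] / [5]
  Insert 7 (step 7): P = [1, 2, 7] / [3, 4] / [5] / [6];  Q = [1, 2, 7] / [3, 6] / [4] / [5]
Final shape: (3, 2, 1, 1).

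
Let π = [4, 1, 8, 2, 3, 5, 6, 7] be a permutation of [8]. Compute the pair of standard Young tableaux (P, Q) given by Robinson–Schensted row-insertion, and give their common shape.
P = [1, 2, 3, 5, 6, 7] / [4, 8];  Q = [1, 3, 5, 6, 7, 8] / [2, 4];  common shape = (6, 2)

Row-insert the values π_1, π_2, … into P one at a time, bumping the leftmost entry strictly greater than the inserted value down to the next row. The recording tableau Q records, in position (i, j), the step at which that cell was added to P.
  Insert 4 (step 1): P = [4];  Q = [1]
  Insert 1 (step 2): P = [1] / [4];  Q = [1] / [2]
  Insert 8 (step 3): P = [1, 8] / [4];  Q = [1, 3] / [2]
  Insert 2 (step 4): P = [1, 2] / [4, 8];  Q = [1, 3] / [2, 4]
  Insert 3 (step 5): P = [1, 2, 3] / [4, 8];  Q = [1, 3, 5] / [2, 4]
  Insert 5 (step 6): P = [1, 2, 3, 5] / [4, 8];  Q = [1, 3, 5, 6] / [2, 4]
  Insert 6 (step 7): P = [1, 2, 3, 5, 6] / [4, 8];  Q = [1, 3, 5, 6, 7] / [2, 4]
  Insert 7 (step 8): P = [1, 2, 3, 5, 6, 7] / [4, 8];  Q = [1, 3, 5, 6, 7, 8] / [2, 4]
Final shape: (6, 2).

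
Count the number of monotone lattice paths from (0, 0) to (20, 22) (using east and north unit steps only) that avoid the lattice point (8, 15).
Number of paths = 489085665588

Total paths from (0, 0) to (20, 22): C(42, 20) = 513791607420. Paths through (8, 15): (paths (0, 0) → (8, 15)) × (paths (8, 15) → (20, 22)) = C(23, 8) · C(19, 12) = 490314 · 50388 = 24705941832. Avoidance count = 513791607420 − 24705941832 = 489085665588.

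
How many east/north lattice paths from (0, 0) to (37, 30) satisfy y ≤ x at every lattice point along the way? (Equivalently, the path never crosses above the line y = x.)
Number of paths = 2103092789933110976

By the reflection principle (André's argument), the number of monotone paths to (37, 30) with n ≤ m that never go above y = x is C(67, 37) − C(67, 38) = 9989690752182277136 − 7886597962249166160 = 2103092789933110976.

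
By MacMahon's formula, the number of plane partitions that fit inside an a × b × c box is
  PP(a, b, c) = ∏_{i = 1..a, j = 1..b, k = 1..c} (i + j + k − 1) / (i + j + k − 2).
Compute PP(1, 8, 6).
PP(1, 8, 6) = 3003

Evaluate the triple product over i = 1..1, j = 1..8, k = 1..6. The factors are (2/1) · (3/2) · (4/3) · (5/4) · (6/5) · (7/6) · (3/2) · (4/3) · … (48 factors total). The numerators and denominators telescope so the product is an integer; carrying out the multiplication exactly gives PP(1, 8, 6) = 3003.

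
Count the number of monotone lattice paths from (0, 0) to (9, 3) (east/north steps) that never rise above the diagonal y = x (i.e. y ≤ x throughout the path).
Number of paths = 154

By the reflection principle (André's argument), the number of monotone paths to (9, 3) with n ≤ m that never go above y = x is C(12, 9) − C(12, 10) = 220 − 66 = 154.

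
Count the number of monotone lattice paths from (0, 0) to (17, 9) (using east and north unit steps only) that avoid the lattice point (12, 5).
Number of paths = 2344862

Total paths from (0, 0) to (17, 9): C(26, 17) = 3124550. Paths through (12, 5): (paths (0, 0) → (12, 5)) × (paths (12, 5) → (17, 9)) = C(17, 12) · C(9, 5) = 6188 · 126 = 779688. Avoidance count = 3124550 − 779688 = 2344862.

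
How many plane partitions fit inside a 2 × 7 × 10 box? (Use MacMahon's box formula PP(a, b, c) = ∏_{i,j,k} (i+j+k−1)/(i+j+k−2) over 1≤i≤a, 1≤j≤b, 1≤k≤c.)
PP(2, 7, 10) = 77364144

Evaluate the triple product over i = 1..2, j = 1..7, k = 1..10. The factors are (2/1) · (3/2) · (4/3) · (5/4) · (6/5) · (7/6) · (8/7) · (9/8) · … (140 factors total). The numerators and denominators telescope so the product is an integer; carrying out the multiplication exactly gives PP(2, 7, 10) = 77364144.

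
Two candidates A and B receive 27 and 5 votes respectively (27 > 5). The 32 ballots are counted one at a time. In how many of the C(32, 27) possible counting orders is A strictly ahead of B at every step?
Strict-lead orderings = 138446

Total orderings of the 32 votes with 27 for A: C(32, 27) = 201376. By the Bertrand ballot formula (Cycle Lemma / reflection principle), the number of orderings in which A is strictly ahead of B throughout is (p − q)/(p + q) · C(p + q, p) = (27 − 5)/(27 + 5) · 201376 = 138446.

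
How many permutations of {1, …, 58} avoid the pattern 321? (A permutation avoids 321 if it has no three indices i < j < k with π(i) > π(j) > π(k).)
C_58 = 104088460289122304033498318812080

These 321-avoiding permutations are counted by the Catalan number C_n = (1/(n + 1)) · C(2n, n). For n = 58: C_58 = (1/59) · C(116, 58) = 6141219157058215937976400809912720/59 = 104088460289122304033498318812080.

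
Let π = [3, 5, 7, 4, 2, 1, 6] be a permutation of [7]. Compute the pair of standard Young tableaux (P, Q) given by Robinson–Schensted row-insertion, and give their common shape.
P = [1, 4, 6] / [2, 7] / [3] / [5];  Q = [1, 2, 3] / [4, 7] / [5] / [6];  common shape = (3, 2, 1, 1)

Row-insert the values π_1, π_2, … into P one at a time, bumping the leftmost entry strictly greater than the inserted value down to the next row. The recording tableau Q records, in position (i, j), the step at which that cell was added to P.
  Insert 3 (step 1): P = [3];  Q = [1]
  Insert 5 (step 2): P = [3, 5];  Q = [1, 2]
  Insert 7 (step 3): P = [3, 5, 7];  Q = [1, 2, 3]
  Insert 4 (step 4): P = [3, 4, 7] / [5];  Q = [1, 2, 3] / [4]
  Insert 2 (step 5): P = [2, 4, 7] / [3] / [5];  Q = [1, 2, 3] / [4] / [5]
  Insert 1 (step 6): P = [1, 4, 7] / [2] / [3] / [5];  Q = [1, 2, 3] / [4] / [5] / [6]
  Insert 6 (step 7): P = [1, 4, 6] / [2, 7] / [3] / [5];  Q = [1, 2, 3] / [4, 7] / [5] / [6]
Final shape: (3, 2, 1, 1).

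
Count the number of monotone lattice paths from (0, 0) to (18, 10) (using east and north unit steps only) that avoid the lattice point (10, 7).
Number of paths = 9914190

Total paths from (0, 0) to (18, 10): C(28, 18) = 13123110. Paths through (10, 7): (paths (0, 0) → (10, 7)) × (paths (10, 7) → (18, 10)) = C(17, 10) · C(11, 8) = 19448 · 165 = 3208920. Avoidance count = 13123110 − 3208920 = 9914190.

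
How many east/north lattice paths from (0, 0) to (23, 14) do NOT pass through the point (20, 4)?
Number of paths = 6104047764

Total paths from (0, 0) to (23, 14): C(37, 23) = 6107086800. Paths through (20, 4): (paths (0, 0) → (20, 4)) × (paths (20, 4) → (23, 14)) = C(24, 20) · C(13, 3) = 10626 · 286 = 3039036. Avoidance count = 6107086800 − 3039036 = 6104047764.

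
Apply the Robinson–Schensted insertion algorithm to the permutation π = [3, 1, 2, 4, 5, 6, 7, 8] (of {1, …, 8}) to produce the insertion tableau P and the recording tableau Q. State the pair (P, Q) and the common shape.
P = [1, 2, 4, 5, 6, 7, 8] / [3];  Q = [1, 3, 4, 5, 6, 7, 8] / [2];  common shape = (7, 1)

Row-insert the values π_1, π_2, … into P one at a time, bumping the leftmost entry strictly greater than the inserted value down to the next row. The recording tableau Q records, in position (i, j), the step at which that cell was added to P.
  Insert 3 (step 1): P = [3];  Q = [1]
  Insert 1 (step 2): P = [1] / [3];  Q = [1] / [2]
  Insert 2 (step 3): P = [1, 2] / [3];  Q = [1, 3] / [2]
  Insert 4 (step 4): P = [1, 2, 4] / [3];  Q = [1, 3, 4] / [2]
  Insert 5 (step 5): P = [1, 2, 4, 5] / [3];  Q = [1, 3, 4, 5] / [2]
  Insert 6 (step 6): P = [1, 2, 4, 5, 6] / [3];  Q = [1, 3, 4, 5, 6] / [2]
  Insert 7 (step 7): P = [1, 2, 4, 5, 6, 7] / [3];  Q = [1, 3, 4, 5, 6, 7] / [2]
  Insert 8 (step 8): P = [1, 2, 4, 5, 6, 7, 8] / [3];  Q = [1, 3, 4, 5, 6, 7, 8] / [2]
Final shape: (7, 1).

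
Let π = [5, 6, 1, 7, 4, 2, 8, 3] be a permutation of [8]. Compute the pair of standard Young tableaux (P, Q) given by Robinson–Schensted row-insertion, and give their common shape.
P = [1, 2, 3, 8] / [4, 6, 7] / [5];  Q = [1, 2, 4, 7] / [3, 5, 8] / [6];  common shape = (4, 3, 1)

Row-insert the values π_1, π_2, … into P one at a time, bumping the leftmost entry strictly greater than the inserted value down to the next row. The recording tableau Q records, in position (i, j), the step at which that cell was added to P.
  Insert 5 (step 1): P = [5];  Q = [1]
  Insert 6 (step 2): P = [5, 6];  Q = [1, 2]
  Insert 1 (step 3): P = [1, 6] / [5];  Q = [1, 2] / [3]
  Insert 7 (step 4): P = [1, 6, 7] / [5];  Q = [1, 2, 4] / [3]
  Insert 4 (step 5): P = [1, 4, 7] / [5, 6];  Q = [1, 2, 4] / [3, 5]
  Insert 2 (step 6): P = [1, 2, 7] / [4, 6] / [5];  Q = [1, 2, 4] / [3, 5] / [6]
  Insert 8 (step 7): P = [1, 2, 7, 8] / [4, 6] / [5];  Q = [1, 2, 4, 7] / [3, 5] / [6]
  Insert 3 (step 8): P = [1, 2, 3, 8] / [4, 6, 7] / [5];  Q = [1, 2, 4, 7] / [3, 5, 8] / [6]
Final shape: (4, 3, 1).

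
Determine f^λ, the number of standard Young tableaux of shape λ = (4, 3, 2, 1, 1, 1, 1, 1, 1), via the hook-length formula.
# SYT of shape (4, 3, 2, 1, 1, 1, 1, 1, 1) = 42042

Hook-length formula: f^λ = n! / Π hook(c), product over all cells c of the Young diagram. For λ = (4, 3, 2, 1, 1, 1, 1, 1, 1), n = 15 boxes. Hook lengths by row (left-to-right, top-to-bottom): [12, 5, 3, 1]; [10, 3, 1]; [8, 1]; [6]; [5]; [4]; [3]; [2]; [1]. Product of hooks = 31104000. So f^λ = 15! / 31104000 = 1307674368000 / 31104000 = 42042.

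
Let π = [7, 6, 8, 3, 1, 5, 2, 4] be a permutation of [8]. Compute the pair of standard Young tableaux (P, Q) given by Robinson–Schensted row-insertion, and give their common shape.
P = [1, 2, 4] / [3, 5] / [6, 8] / [7];  Q = [1, 3, 8] / [2, 6] / [4, 7] / [5];  common shape = (3, 2, 2, 1)

Row-insert the values π_1, π_2, … into P one at a time, bumping the leftmost entry strictly greater than the inserted value down to the next row. The recording tableau Q records, in position (i, j), the step at which that cell was added to P.
  Insert 7 (step 1): P = [7];  Q = [1]
  Insert 6 (step 2): P = [6] / [7];  Q = [1] / [2]
  Insert 8 (step 3): P = [6, 8] / [7];  Q = [1, 3] / [2]
  Insert 3 (step 4): P = [3, 8] / [6] / [7];  Q = [1, 3] / [2] / [4]
  Insert 1 (step 5): P = [1, 8] / [3] / [6] / [7];  Q = [1, 3] / [2] / [4] / [5]
  Insert 5 (step 6): P = [1, 5] / [3, 8] / [6] / [7];  Q = [1, 3] / [2, 6] / [4] / [5]
  Insert 2 (step 7): P = [1, 2] / [3, 5] / [6, 8] / [7];  Q = [1, 3] / [2, 6] / [4, 7] / [5]
  Insert 4 (step 8): P = [1, 2, 4] / [3, 5] / [6, 8] / [7];  Q = [1, 3, 8] / [2, 6] / [4, 7] / [5]
Final shape: (3, 2, 2, 1).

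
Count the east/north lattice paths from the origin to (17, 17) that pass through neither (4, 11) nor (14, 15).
Number of paths = 1534647090

Inclusion–exclusion. Total paths: C(34, 17) = 2333606220. Through P₁: C(15, 4)·C(19, 13) = 37035180. Through P₂: C(29, 14)·C(5, 3) = 775587600. Since P₁ is strictly southwest of P₂, a monotone path through both must visit P₁ then P₂; paths through both = C(15, 4)·C(14, 10)·C(5, 3) = 13663650. Avoid both = 2333606220 − 37035180 − 775587600 + 13663650 = 1534647090.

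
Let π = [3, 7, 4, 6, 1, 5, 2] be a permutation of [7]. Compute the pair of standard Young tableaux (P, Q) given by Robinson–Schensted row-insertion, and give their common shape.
P = [1, 2, 5] / [3, 4] / [6] / [7];  Q = [1, 2, 4] / [3, 6] / [5] / [7];  common shape = (3, 2, 1, 1)

Row-insert the values π_1, π_2, … into P one at a time, bumping the leftmost entry strictly greater than the inserted value down to the next row. The recording tableau Q records, in position (i, j), the step at which that cell was added to P.
  Insert 3 (step 1): P = [3];  Q = [1]
  Insert 7 (step 2): P = [3, 7];  Q = [1, 2]
  Insert 4 (step 3): P = [3, 4] / [7];  Q = [1, 2] / [3]
  Insert 6 (step 4): P = [3, 4, 6] / [7];  Q = [1, 2, 4] / [3]
  Insert 1 (step 5): P = [1, 4, 6] / [3] / [7];  Q = [1, 2, 4] / [3] / [5]
  Insert 5 (step 6): P = [1, 4, 5] / [3, 6] / [7];  Q = [1, 2, 4] / [3, 6] / [5]
  Insert 2 (step 7): P = [1, 2, 5] / [3, 4] / [6] / [7];  Q = [1, 2, 4] / [3, 6] / [5] / [7]
Final shape: (3, 2, 1, 1).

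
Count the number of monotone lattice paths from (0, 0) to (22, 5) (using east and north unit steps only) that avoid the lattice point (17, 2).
Number of paths = 71154

Total paths from (0, 0) to (22, 5): C(27, 22) = 80730. Paths through (17, 2): (paths (0, 0) → (17, 2)) × (paths (17, 2) → (22, 5)) = C(19, 17) · C(8, 5) = 171 · 56 = 9576. Avoidance count = 80730 − 9576 = 71154.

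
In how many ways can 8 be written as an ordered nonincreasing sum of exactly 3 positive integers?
p(8, 3 parts) = 5

Partitions of n into exactly k parts ↔ partitions of n − k into at most k parts (subtract 1 from each part). For n = 8, k = 3, the partitions are: 6+1+1, 5+2+1, 4+3+1, 4+2+2, 3+3+2. Count = 5.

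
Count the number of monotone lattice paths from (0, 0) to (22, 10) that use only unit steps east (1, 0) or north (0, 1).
Number of paths = 64512240

A monotone lattice path from (0, 0) to (22, 10) consists of 22 east steps and 10 north steps in some order, so it is determined by which 22 of the 32 steps are east. The count is C(32, 22) = 64512240.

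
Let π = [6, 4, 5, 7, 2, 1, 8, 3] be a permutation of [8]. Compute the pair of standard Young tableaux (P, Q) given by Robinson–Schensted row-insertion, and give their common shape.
P = [1, 3, 7, 8] / [2, 5] / [4] / [6];  Q = [1, 3, 4, 7] / [2, 8] / [5] / [6];  common shape = (4, 2, 1, 1)

Row-insert the values π_1, π_2, … into P one at a time, bumping the leftmost entry strictly greater than the inserted value down to the next row. The recording tableau Q records, in position (i, j), the step at which that cell was added to P.
  Insert 6 (step 1): P = [6];  Q = [1]
  Insert 4 (step 2): P = [4] / [6];  Q = [1] / [2]
  Insert 5 (step 3): P = [4, 5] / [6];  Q = [1, 3] / [2]
  Insert 7 (step 4): P = [4, 5, 7] / [6];  Q = [1, 3, 4] / [2]
  Insert 2 (step 5): P = [2, 5, 7] / [4] / [6];  Q = [1, 3, 4] / [2] / [5]
  Insert 1 (step 6): P = [1, 5, 7] / [2] / [4] / [6];  Q = [1, 3, 4] / [2] / [5] / [6]
  Insert 8 (step 7): P = [1, 5, 7, 8] / [2] / [4] / [6];  Q = [1, 3, 4, 7] / [2] / [5] / [6]
  Insert 3 (step 8): P = [1, 3, 7, 8] / [2, 5] / [4] / [6];  Q = [1, 3, 4, 7] / [2, 8] / [5] / [6]
Final shape: (4, 2, 1, 1).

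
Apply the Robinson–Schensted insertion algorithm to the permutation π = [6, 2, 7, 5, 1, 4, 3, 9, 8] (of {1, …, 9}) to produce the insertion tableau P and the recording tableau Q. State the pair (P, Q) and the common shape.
P = [1, 3, 8] / [2, 4, 9] / [5, 7] / [6];  Q = [1, 3, 8] / [2, 4, 9] / [5, 6] / [7];  common shape = (3, 3, 2, 1)

Row-insert the values π_1, π_2, … into P one at a time, bumping the leftmost entry strictly greater than the inserted value down to the next row. The recording tableau Q records, in position (i, j), the step at which that cell was added to P.
  Insert 6 (step 1): P = [6];  Q = [1]
  Insert 2 (step 2): P = [2] / [6];  Q = [1] / [2]
  Insert 7 (step 3): P = [2, 7] / [6];  Q = [1, 3] / [2]
  Insert 5 (step 4): P = [2, 5] / [6, 7];  Q = [1, 3] / [2, 4]
  Insert 1 (step 5): P = [1, 5] / [2, 7] / [6];  Q = [1, 3] / [2, 4] / [5]
  Insert 4 (step 6): P = [1, 4] / [2, 5] / [6, 7];  Q = [1, 3] / [2, 4] / [5, 6]
  Insert 3 (step 7): P = [1, 3] / [2, 4] / [5, 7] / [6];  Q = [1, 3] / [2, 4] / [5, 6] / [7]
  Insert 9 (step 8): P = [1, 3, 9] / [2, 4] / [5, 7] / [6];  Q = [1, 3, 8] / [2, 4] / [5, 6] / [7]
  Insert 8 (step 9): P = [1, 3, 8] / [2, 4, 9] / [5, 7] / [6];  Q = [1, 3, 8] / [2, 4, 9] / [5, 6] / [7]
Final shape: (3, 3, 2, 1).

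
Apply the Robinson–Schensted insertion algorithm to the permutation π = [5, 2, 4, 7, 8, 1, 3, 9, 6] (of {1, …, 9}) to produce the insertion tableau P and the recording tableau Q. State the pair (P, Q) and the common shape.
P = [1, 3, 6, 8, 9] / [2, 4, 7] / [5];  Q = [1, 3, 4, 5, 8] / [2, 7, 9] / [6];  common shape = (5, 3, 1)

Row-insert the values π_1, π_2, … into P one at a time, bumping the leftmost entry strictly greater than the inserted value down to the next row. The recording tableau Q records, in position (i, j), the step at which that cell was added to P.
  Insert 5 (step 1): P = [5];  Q = [1]
  Insert 2 (step 2): P = [2] / [5];  Q = [1] / [2]
  Insert 4 (step 3): P = [2, 4] / [5];  Q = [1, 3] / [2]
  Insert 7 (step 4): P = [2, 4, 7] / [5];  Q = [1, 3, 4] / [2]
  Insert 8 (step 5): P = [2, 4, 7, 8] / [5];  Q = [1, 3, 4, 5] / [2]
  Insert 1 (step 6): P = [1, 4, 7, 8] / [2] / [5];  Q = [1, 3, 4, 5] / [2] / [6]
  Insert 3 (step 7): P = [1, 3, 7, 8] / [2, 4] / [5];  Q = [1, 3, 4, 5] / [2, 7] / [6]
  Insert 9 (step 8): P = [1, 3, 7, 8, 9] / [2, 4] / [5];  Q = [1, 3, 4, 5, 8] / [2, 7] / [6]
  Insert 6 (step 9): P = [1, 3, 6, 8, 9] / [2, 4, 7] / [5];  Q = [1, 3, 4, 5, 8] / [2, 7, 9] / [6]
Final shape: (5, 3, 1).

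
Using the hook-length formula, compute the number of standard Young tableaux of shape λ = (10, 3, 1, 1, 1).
# SYT of shape (10, 3, 1, 1, 1) = 45760

Hook-length formula: f^λ = n! / Π hook(c), product over all cells c of the Young diagram. For λ = (10, 3, 1, 1, 1), n = 16 boxes. Hook lengths by row (left-to-right, top-to-bottom): [14, 10, 9, 7, 6, 5, 4, 3, 2, 1]; [6, 2, 1]; [3]; [2]; [1]. Product of hooks = 457228800. So f^λ = 16! / 457228800 = 20922789888000 / 457228800 = 45760.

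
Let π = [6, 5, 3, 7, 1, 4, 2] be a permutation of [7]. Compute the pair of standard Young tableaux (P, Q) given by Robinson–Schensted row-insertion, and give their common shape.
P = [1, 2] / [3, 4] / [5, 7] / [6];  Q = [1, 4] / [2, 6] / [3, 7] / [5];  common shape = (2, 2, 2, 1)

Row-insert the values π_1, π_2, … into P one at a time, bumping the leftmost entry strictly greater than the inserted value down to the next row. The recording tableau Q records, in position (i, j), the step at which that cell was added to P.
  Insert 6 (step 1): P = [6];  Q = [1]
  Insert 5 (step 2): P = [5] / [6];  Q = [1] / [2]
  Insert 3 (step 3): P = [3] / [5] / [6];  Q = [1] / [2] / [3]
  Insert 7 (step 4): P = [3, 7] / [5] / [6];  Q = [1, 4] / [2] / [3]
  Insert 1 (step 5): P = [1, 7] / [3] / [5] / [6];  Q = [1, 4] / [2] / [3] / [5]
  Insert 4 (step 6): P = [1, 4] / [3, 7] / [5] / [6];  Q = [1, 4] / [2, 6] / [3] / [5]
  Insert 2 (step 7): P = [1, 2] / [3, 4] / [5, 7] / [6];  Q = [1, 4] / [2, 6] / [3, 7] / [5]
Final shape: (2, 2, 2, 1).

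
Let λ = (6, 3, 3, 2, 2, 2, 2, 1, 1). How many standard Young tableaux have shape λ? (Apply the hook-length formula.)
# SYT of shape (6, 3, 3, 2, 2, 2, 2, 1, 1) = 665121600

Hook-length formula: f^λ = n! / Π hook(c), product over all cells c of the Young diagram. For λ = (6, 3, 3, 2, 2, 2, 2, 1, 1), n = 22 boxes. Hook lengths by row (left-to-right, top-to-bottom): [14, 11, 6, 3, 2, 1]; [10, 7, 2]; [9, 6, 1]; [7, 4]; [6, 3]; [5, 2]; [4, 1]; [2]; [1]. Product of hooks = 1689917644800. So f^λ = 22! / 1689917644800 = 1124000727777607680000 / 1689917644800 = 665121600.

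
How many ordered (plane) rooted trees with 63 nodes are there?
C_62 = 24139737743045626825711458546273312

These ordered rooted trees are counted by the Catalan number C_n = (1/(n + 1)) · C(2n, n). For n = 62: C_62 = (1/63) · C(124, 62) = 1520803477811874490019821888415218656/63 = 24139737743045626825711458546273312.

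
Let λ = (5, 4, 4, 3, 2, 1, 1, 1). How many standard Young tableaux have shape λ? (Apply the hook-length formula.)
# SYT of shape (5, 4, 4, 3, 2, 1, 1, 1) = 543182640

Hook-length formula: f^λ = n! / Π hook(c), product over all cells c of the Young diagram. For λ = (5, 4, 4, 3, 2, 1, 1, 1), n = 21 boxes. Hook lengths by row (left-to-right, top-to-bottom): [12, 8, 6, 4, 1]; [10, 6, 4, 2]; [9, 5, 3, 1]; [7, 3, 1]; [5, 1]; [3]; [2]; [1]. Product of hooks = 94058496000. So f^λ = 21! / 94058496000 = 51090942171709440000 / 94058496000 = 543182640.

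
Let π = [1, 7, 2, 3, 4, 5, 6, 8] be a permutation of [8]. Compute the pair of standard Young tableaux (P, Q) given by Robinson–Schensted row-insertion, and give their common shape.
P = [1, 2, 3, 4, 5, 6, 8] / [7];  Q = [1, 2, 4, 5, 6, 7, 8] / [3];  common shape = (7, 1)

Row-insert the values π_1, π_2, … into P one at a time, bumping the leftmost entry strictly greater than the inserted value down to the next row. The recording tableau Q records, in position (i, j), the step at which that cell was added to P.
  Insert 1 (step 1): P = [1];  Q = [1]
  Insert 7 (step 2): P = [1, 7];  Q = [1, 2]
  Insert 2 (step 3): P = [1, 2] / [7];  Q = [1, 2] / [3]
  Insert 3 (step 4): P = [1, 2, 3] / [7];  Q = [1, 2, 4] / [3]
  Insert 4 (step 5): P = [1, 2, 3, 4] / [7];  Q = [1, 2, 4, 5] / [3]
  Insert 5 (step 6): P = [1, 2, 3, 4, 5] / [7];  Q = [1, 2, 4, 5, 6] / [3]
  Insert 6 (step 7): P = [1, 2, 3, 4, 5, 6] / [7];  Q = [1, 2, 4, 5, 6, 7] / [3]
  Insert 8 (step 8): P = [1, 2, 3, 4, 5, 6, 8] / [7];  Q = [1, 2, 4, 5, 6, 7, 8] / [3]
Final shape: (7, 1).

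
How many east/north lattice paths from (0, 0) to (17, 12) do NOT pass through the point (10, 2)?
Number of paths = 50612367

Total paths from (0, 0) to (17, 12): C(29, 17) = 51895935. Paths through (10, 2): (paths (0, 0) → (10, 2)) × (paths (10, 2) → (17, 12)) = C(12, 10) · C(17, 7) = 66 · 19448 = 1283568. Avoidance count = 51895935 − 1283568 = 50612367.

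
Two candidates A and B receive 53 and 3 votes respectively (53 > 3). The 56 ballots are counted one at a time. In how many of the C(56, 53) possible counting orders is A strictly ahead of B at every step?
Strict-lead orderings = 24750

Total orderings of the 56 votes with 53 for A: C(56, 53) = 27720. By the Bertrand ballot formula (Cycle Lemma / reflection principle), the number of orderings in which A is strictly ahead of B throughout is (p − q)/(p + q) · C(p + q, p) = (53 − 3)/(53 + 3) · 27720 = 24750.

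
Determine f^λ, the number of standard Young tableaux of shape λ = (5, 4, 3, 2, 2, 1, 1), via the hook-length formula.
# SYT of shape (5, 4, 3, 2, 2, 1, 1) = 13366080

Hook-length formula: f^λ = n! / Π hook(c), product over all cells c of the Young diagram. For λ = (5, 4, 3, 2, 2, 1, 1), n = 18 boxes. Hook lengths by row (left-to-right, top-to-bottom): [11, 8, 5, 3, 1]; [9, 6, 3, 1]; [7, 4, 1]; [5, 2]; [4, 1]; [2]; [1]. Product of hooks = 479001600. So f^λ = 18! / 479001600 = 6402373705728000 / 479001600 = 13366080.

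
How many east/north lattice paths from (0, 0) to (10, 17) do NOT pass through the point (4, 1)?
Number of paths = 8063220

Total paths from (0, 0) to (10, 17): C(27, 10) = 8436285. Paths through (4, 1): (paths (0, 0) → (4, 1)) × (paths (4, 1) → (10, 17)) = C(5, 4) · C(22, 6) = 5 · 74613 = 373065. Avoidance count = 8436285 − 373065 = 8063220.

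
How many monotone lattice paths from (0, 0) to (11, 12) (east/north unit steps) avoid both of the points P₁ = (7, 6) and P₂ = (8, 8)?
Number of paths = 721448

Inclusion–exclusion. Total paths: C(23, 11) = 1352078. Through P₁: C(13, 7)·C(10, 4) = 360360. Through P₂: C(16, 8)·C(7, 3) = 450450. Since P₁ is strictly southwest of P₂, a monotone path through both must visit P₁ then P₂; paths through both = C(13, 7)·C(3, 1)·C(7, 3) = 180180. Avoid both = 1352078 − 360360 − 450450 + 180180 = 721448.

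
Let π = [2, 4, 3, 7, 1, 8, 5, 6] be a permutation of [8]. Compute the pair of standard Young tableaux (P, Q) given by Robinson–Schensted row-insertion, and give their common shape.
P = [1, 3, 5, 6] / [2, 7, 8] / [4];  Q = [1, 2, 4, 6] / [3, 7, 8] / [5];  common shape = (4, 3, 1)

Row-insert the values π_1, π_2, … into P one at a time, bumping the leftmost entry strictly greater than the inserted value down to the next row. The recording tableau Q records, in position (i, j), the step at which that cell was added to P.
  Insert 2 (step 1): P = [2];  Q = [1]
  Insert 4 (step 2): P = [2, 4];  Q = [1, 2]
  Insert 3 (step 3): P = [2, 3] / [4];  Q = [1, 2] / [3]
  Insert 7 (step 4): P = [2, 3, 7] / [4];  Q = [1, 2, 4] / [3]
  Insert 1 (step 5): P = [1, 3, 7] / [2] / [4];  Q = [1, 2, 4] / [3] / [5]
  Insert 8 (step 6): P = [1, 3, 7, 8] / [2] / [4];  Q = [1, 2, 4, 6] / [3] / [5]
  Insert 5 (step 7): P = [1, 3, 5, 8] / [2, 7] / [4];  Q = [1, 2, 4, 6] / [3, 7] / [5]
  Insert 6 (step 8): P = [1, 3, 5, 6] / [2, 7, 8] / [4];  Q = [1, 2, 4, 6] / [3, 7, 8] / [5]
Final shape: (4, 3, 1).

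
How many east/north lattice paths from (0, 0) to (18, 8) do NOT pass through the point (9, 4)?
Number of paths = 1051050

Total paths from (0, 0) to (18, 8): C(26, 18) = 1562275. Paths through (9, 4): (paths (0, 0) → (9, 4)) × (paths (9, 4) → (18, 8)) = C(13, 9) · C(13, 9) = 715 · 715 = 511225. Avoidance count = 1562275 − 511225 = 1051050.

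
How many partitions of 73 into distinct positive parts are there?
q(73) = 40026

A partition into distinct parts is a strictly decreasing sequence summing to n. The recurrence d(n, m) = d(n, m−1) + d(n−m, m−1) (use part m at most once) with q(n) = d(n, n) gives q(73) = 40026. (Euler's theorem: # distinct-part partitions = # odd-part partitions.)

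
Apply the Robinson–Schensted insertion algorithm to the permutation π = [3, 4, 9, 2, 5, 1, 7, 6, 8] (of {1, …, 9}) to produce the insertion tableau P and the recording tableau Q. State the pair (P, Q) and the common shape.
P = [1, 4, 5, 6, 8] / [2, 7] / [3, 9];  Q = [1, 2, 3, 7, 9] / [4, 5] / [6, 8];  common shape = (5, 2, 2)

Row-insert the values π_1, π_2, … into P one at a time, bumping the leftmost entry strictly greater than the inserted value down to the next row. The recording tableau Q records, in position (i, j), the step at which that cell was added to P.
  Insert 3 (step 1): P = [3];  Q = [1]
  Insert 4 (step 2): P = [3, 4];  Q = [1, 2]
  Insert 9 (step 3): P = [3, 4, 9];  Q = [1, 2, 3]
  Insert 2 (step 4): P = [2, 4, 9] / [3];  Q = [1, 2, 3] / [4]
  Insert 5 (step 5): P = [2, 4, 5] / [3, 9];  Q = [1, 2, 3] / [4, 5]
  Insert 1 (step 6): P = [1, 4, 5] / [2, 9] / [3];  Q = [1, 2, 3] / [4, 5] / [6]
  Insert 7 (step 7): P = [1, 4, 5, 7] / [2, 9] / [3];  Q = [1, 2, 3, 7] / [4, 5] / [6]
  Insert 6 (step 8): P = [1, 4, 5, 6] / [2, 7] / [3, 9];  Q = [1, 2, 3, 7] / [4, 5] / [6, 8]
  Insert 8 (step 9): P = [1, 4, 5, 6, 8] / [2, 7] / [3, 9];  Q = [1, 2, 3, 7, 9] / [4, 5] / [6, 8]
Final shape: (5, 2, 2).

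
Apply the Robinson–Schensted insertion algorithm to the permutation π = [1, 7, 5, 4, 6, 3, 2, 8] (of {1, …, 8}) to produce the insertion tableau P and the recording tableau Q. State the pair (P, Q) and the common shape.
P = [1, 2, 6, 8] / [3] / [4] / [5] / [7];  Q = [1, 2, 5, 8] / [3] / [4] / [6] / [7];  common shape = (4, 1, 1, 1, 1)

Row-insert the values π_1, π_2, … into P one at a time, bumping the leftmost entry strictly greater than the inserted value down to the next row. The recording tableau Q records, in position (i, j), the step at which that cell was added to P.
  Insert 1 (step 1): P = [1];  Q = [1]
  Insert 7 (step 2): P = [1, 7];  Q = [1, 2]
  Insert 5 (step 3): P = [1, 5] / [7];  Q = [1, 2] / [3]
  Insert 4 (step 4): P = [1, 4] / [5] / [7];  Q = [1, 2] / [3] / [4]
  Insert 6 (step 5): P = [1, 4, 6] / [5] / [7];  Q = [1, 2, 5] / [3] / [4]
  Insert 3 (step 6): P = [1, 3, 6] / [4] / [5] / [7];  Q = [1, 2, 5] / [3] / [4] / [6]
  Insert 2 (step 7): P = [1, 2, 6] / [3] / [4] / [5] / [7];  Q = [1, 2, 5] / [3] / [4] / [6] / [7]
  Insert 8 (step 8): P = [1, 2, 6, 8] / [3] / [4] / [5] / [7];  Q = [1, 2, 5, 8] / [3] / [4] / [6] / [7]
Final shape: (4, 1, 1, 1, 1).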